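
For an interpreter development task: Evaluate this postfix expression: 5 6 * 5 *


Processing tokens left to right:
Push 5, Push 6
Pop 5 and 6, compute 5 * 6 = 30, push 30
Push 5
Pop 30 and 5, compute 30 * 5 = 150, push 150
Stack result: 150

150


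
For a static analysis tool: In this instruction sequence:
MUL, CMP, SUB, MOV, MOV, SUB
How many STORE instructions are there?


Scanning instruction sequence for STORE:
  Position 1: MUL
  Position 2: CMP
  Position 3: SUB
  Position 4: MOV
  Position 5: MOV
  Position 6: SUB
Matches at positions: []
Total STORE count: 0

0


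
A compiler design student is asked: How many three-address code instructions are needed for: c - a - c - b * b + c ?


Expression: c - a - c - b * b + c
Generating three-address code (respecting * over +/- precedence):
  Instruction 1: t1 = b * b
  Instruction 2: t2 = c - a
  Instruction 3: t3 = t2 - c
  Instruction 4: t4 = t3 - t1
  Instruction 5: t5 = t4 + c
Total instructions: 5

5


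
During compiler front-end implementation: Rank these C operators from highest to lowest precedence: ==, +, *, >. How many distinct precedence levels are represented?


Looking up precedence for each operator:
  == -> precedence 3
  + -> precedence 5
  * -> precedence 6
  > -> precedence 4
Sorted highest to lowest: *, +, >, ==
Distinct precedence values: [6, 5, 4, 3]
Number of distinct levels: 4

4


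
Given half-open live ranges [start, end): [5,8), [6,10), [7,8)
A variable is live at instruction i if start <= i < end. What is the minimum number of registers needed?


Live ranges:
  Var0: [5, 8)
  Var1: [6, 10)
  Var2: [7, 8)
Sweep-line events (position, delta, active):
  pos=5 start -> active=1
  pos=6 start -> active=2
  pos=7 start -> active=3
  pos=8 end -> active=2
  pos=8 end -> active=1
  pos=10 end -> active=0
Maximum simultaneous active: 3
Minimum registers needed: 3

3


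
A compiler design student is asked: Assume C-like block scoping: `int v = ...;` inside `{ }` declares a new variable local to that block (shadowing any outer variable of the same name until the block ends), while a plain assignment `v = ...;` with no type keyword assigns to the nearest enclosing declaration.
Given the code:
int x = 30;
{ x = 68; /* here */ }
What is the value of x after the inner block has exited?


Analyzing scoping rules:
Outer scope: declares x = 30
Inner block: 'x = 68;' has no type keyword, so it is an assignment to the outer x (no shadowing)
The assignment changed the outer variable itself, so the new value persists after the block -> 68
Result: 68

68


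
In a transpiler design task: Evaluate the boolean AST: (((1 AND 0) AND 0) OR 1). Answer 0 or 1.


Step 1: Evaluate inner node
  1 AND 0 = 0
Step 2: Evaluate next node
  0 AND 0 = 0
Step 3: Evaluate root node
  0 OR 1 = 1

1


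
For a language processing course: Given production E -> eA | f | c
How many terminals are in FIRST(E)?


Production: E -> eA | f | c
Examining each alternative for leading terminals:
  E -> eA : first terminal = 'e'
  E -> f : first terminal = 'f'
  E -> c : first terminal = 'c'
FIRST(E) = {c, e, f}
Count: 3

3


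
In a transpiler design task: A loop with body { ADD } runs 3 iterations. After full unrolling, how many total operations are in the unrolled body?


Loop body operations: ADD (1 op per iteration)
Unrolling 3 iterations:
  Iteration 1: ADD (1 ops)
  Iteration 2: ADD (1 ops)
  Iteration 3: ADD (1 ops)
Total: 3 iterations * 1 ops/iter = 3 operations

3


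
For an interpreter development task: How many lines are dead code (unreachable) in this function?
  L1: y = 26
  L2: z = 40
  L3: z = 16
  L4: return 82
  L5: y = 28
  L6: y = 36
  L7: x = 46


Analyzing control flow:
  L1: reachable (before return)
  L2: reachable (before return)
  L3: reachable (before return)
  L4: reachable (return statement)
  L5: DEAD (after return at L4)
  L6: DEAD (after return at L4)
  L7: DEAD (after return at L4)
Return at L4, total lines = 7
Dead lines: L5 through L7
Count: 3

3


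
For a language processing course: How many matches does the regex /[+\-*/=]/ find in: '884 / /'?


Pattern: /[+\-*/=]/ (operators)
Input: '884 / /'
Scanning for matches:
  Match 1: '/'
  Match 2: '/'
Total matches: 2

2


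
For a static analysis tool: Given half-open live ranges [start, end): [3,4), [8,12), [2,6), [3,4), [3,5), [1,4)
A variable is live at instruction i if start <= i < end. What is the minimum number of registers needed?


Live ranges:
  Var0: [3, 4)
  Var1: [8, 12)
  Var2: [2, 6)
  Var3: [3, 4)
  Var4: [3, 5)
  Var5: [1, 4)
Sweep-line events (position, delta, active):
  pos=1 start -> active=1
  pos=2 start -> active=2
  pos=3 start -> active=3
  pos=3 start -> active=4
  pos=3 start -> active=5
  pos=4 end -> active=4
  pos=4 end -> active=3
  pos=4 end -> active=2
  pos=5 end -> active=1
  pos=6 end -> active=0
  pos=8 start -> active=1
  pos=12 end -> active=0
Maximum simultaneous active: 5
Minimum registers needed: 5

5


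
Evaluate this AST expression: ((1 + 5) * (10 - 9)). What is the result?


Expression: ((1 + 5) * (10 - 9))
Evaluating step by step:
  1 + 5 = 6
  10 - 9 = 1
  6 * 1 = 6
Result: 6

6


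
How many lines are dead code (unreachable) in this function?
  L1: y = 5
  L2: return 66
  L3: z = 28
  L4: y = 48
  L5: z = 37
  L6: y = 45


Analyzing control flow:
  L1: reachable (before return)
  L2: reachable (return statement)
  L3: DEAD (after return at L2)
  L4: DEAD (after return at L2)
  L5: DEAD (after return at L2)
  L6: DEAD (after return at L2)
Return at L2, total lines = 6
Dead lines: L3 through L6
Count: 4

4


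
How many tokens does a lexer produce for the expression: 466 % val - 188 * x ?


Scanning '466 % val - 188 * x'
Token 1: '466' -> integer_literal
Token 2: '%' -> operator
Token 3: 'val' -> identifier
Token 4: '-' -> operator
Token 5: '188' -> integer_literal
Token 6: '*' -> operator
Token 7: 'x' -> identifier
Total tokens: 7

7


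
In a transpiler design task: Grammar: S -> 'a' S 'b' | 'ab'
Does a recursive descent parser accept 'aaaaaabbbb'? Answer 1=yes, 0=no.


Grammar accepts strings of the form a^n b^n (n >= 1)
Word: 'aaaaaabbbb'
Counting: 6 a's and 4 b's
Check: 6 == 4? No
Mismatch: a-count != b-count
Rejected

0


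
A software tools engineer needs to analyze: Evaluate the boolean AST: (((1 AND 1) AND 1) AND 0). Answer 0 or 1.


Step 1: Evaluate inner node
  1 AND 1 = 1
Step 2: Evaluate next node
  1 AND 1 = 1
Step 3: Evaluate root node
  1 AND 0 = 0

0


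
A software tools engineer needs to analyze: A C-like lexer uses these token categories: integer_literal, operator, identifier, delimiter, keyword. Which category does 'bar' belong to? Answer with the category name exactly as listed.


Token: 'bar'
Checking categories:
  identifier: YES
  integer_literal: no
  operator: no
  keyword: no
  delimiter: no
Category: identifier

identifier


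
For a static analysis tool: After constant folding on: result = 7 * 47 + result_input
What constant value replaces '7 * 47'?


Identifying constant sub-expression:
  Original: result = 7 * 47 + result_input
  7 and 47 are both compile-time constants
  Evaluating: 7 * 47 = 329
  After folding: result = 329 + result_input

329


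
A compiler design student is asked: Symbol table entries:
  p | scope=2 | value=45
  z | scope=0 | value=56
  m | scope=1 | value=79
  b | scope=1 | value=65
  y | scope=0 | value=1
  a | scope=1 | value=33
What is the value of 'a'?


Searching symbol table for 'a':
  p | scope=2 | value=45
  z | scope=0 | value=56
  m | scope=1 | value=79
  b | scope=1 | value=65
  y | scope=0 | value=1
  a | scope=1 | value=33 <- MATCH
Found 'a' at scope 1 with value 33

33


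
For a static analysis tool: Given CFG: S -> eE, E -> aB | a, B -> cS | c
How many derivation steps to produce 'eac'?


Grammar: S -> eE, E -> aB | a, B -> cS | c
Deriving 'eac':
Step 1: S -> eE => eE
Step 2: E -> aB => eaB
Step 3: B -> c => eac
Total derivation steps: 3

3


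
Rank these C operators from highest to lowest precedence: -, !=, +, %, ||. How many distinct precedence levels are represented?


Looking up precedence for each operator:
  - -> precedence 5
  != -> precedence 3
  + -> precedence 5
  % -> precedence 6
  || -> precedence 1
Sorted highest to lowest: %, -, +, !=, ||
Distinct precedence values: [6, 5, 3, 1]
Number of distinct levels: 4

4


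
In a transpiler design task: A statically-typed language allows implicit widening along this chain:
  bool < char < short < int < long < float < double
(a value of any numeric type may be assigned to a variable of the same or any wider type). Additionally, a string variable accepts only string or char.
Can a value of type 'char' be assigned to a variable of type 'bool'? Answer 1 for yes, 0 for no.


Target variable type: bool
Source value type: char
Numeric ranks: char=1, bool=0
Widening allowed iff rank(source) <= rank(target): 1 <= 0? No
Result: 0

0


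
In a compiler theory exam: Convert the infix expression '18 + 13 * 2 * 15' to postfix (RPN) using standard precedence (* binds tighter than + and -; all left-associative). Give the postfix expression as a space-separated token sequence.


Applying the shunting-yard algorithm:
  Operand 18 -> output
  Push '+' onto operator stack -> op-stack: [+]
  Operand 13 -> output
  Push '*' onto operator stack -> op-stack: [+, *]
  Operand 2 -> output
  See '*' (prec 2); top '*' (prec 2) >= it -> pop '*' to output
  Push '*' onto operator stack -> op-stack: [+, *]
  Operand 15 -> output
  End of input: pop '*' to output
  End of input: pop '+' to output
Postfix result: 18 13 2 * 15 * +

18 13 2 * 15 * +


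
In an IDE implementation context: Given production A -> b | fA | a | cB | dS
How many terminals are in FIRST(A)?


Production: A -> b | fA | a | cB | dS
Examining each alternative for leading terminals:
  A -> b : first terminal = 'b'
  A -> fA : first terminal = 'f'
  A -> a : first terminal = 'a'
  A -> cB : first terminal = 'c'
  A -> dS : first terminal = 'd'
FIRST(A) = {a, b, c, d, f}
Count: 5

5


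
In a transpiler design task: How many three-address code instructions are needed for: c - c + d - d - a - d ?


Expression: c - c + d - d - a - d
Generating three-address code (respecting * over +/- precedence):
  Instruction 1: t1 = c - c
  Instruction 2: t2 = t1 + d
  Instruction 3: t3 = t2 - d
  Instruction 4: t4 = t3 - a
  Instruction 5: t5 = t4 - d
Total instructions: 5

5


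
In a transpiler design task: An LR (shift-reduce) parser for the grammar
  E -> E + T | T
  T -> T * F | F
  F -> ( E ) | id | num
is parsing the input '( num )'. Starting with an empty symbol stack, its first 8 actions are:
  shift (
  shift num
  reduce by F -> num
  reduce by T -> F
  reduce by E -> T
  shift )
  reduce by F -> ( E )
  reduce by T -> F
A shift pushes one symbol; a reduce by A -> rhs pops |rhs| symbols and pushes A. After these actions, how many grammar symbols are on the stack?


Tracking the symbol stack through each action:
  Action 1: shift '(' : push -> stack = [(] (size 1)
  Action 2: shift 'num' : push -> stack = [(, num] (size 2)
  Action 3: reduce by F -> num : pop 1, push F -> stack = [(, F] (size 2)
  Action 4: reduce by T -> F : pop 1, push T -> stack = [(, T] (size 2)
  Action 5: reduce by E -> T : pop 1, push E -> stack = [(, E] (size 2)
  Action 6: shift ')' : push -> stack = [(, E, )] (size 3)
  Action 7: reduce by F -> ( E ) : pop 3, push F -> stack = [F] (size 1)
  Action 8: reduce by T -> F : pop 1, push T -> stack = [T] (size 1)
Final stack size: 1

1


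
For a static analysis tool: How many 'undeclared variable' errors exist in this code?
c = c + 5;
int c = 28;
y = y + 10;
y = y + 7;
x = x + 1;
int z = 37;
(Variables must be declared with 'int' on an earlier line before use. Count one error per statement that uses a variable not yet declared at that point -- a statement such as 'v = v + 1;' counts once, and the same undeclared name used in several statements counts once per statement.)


Scanning code line by line:
  Line 1: use 'c' -> ERROR (undeclared)
  Line 2: declare 'c' -> declared = ['c']
  Line 3: use 'y' -> ERROR (undeclared)
  Line 4: use 'y' -> ERROR (undeclared)
  Line 5: use 'x' -> ERROR (undeclared)
  Line 6: declare 'z' -> declared = ['c', 'z']
Total undeclared variable errors: 4

4


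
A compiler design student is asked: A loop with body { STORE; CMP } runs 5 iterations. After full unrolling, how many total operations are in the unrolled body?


Loop body operations: STORE, CMP (2 ops per iteration)
Unrolling 5 iterations:
  Iteration 1: STORE, CMP (2 ops)
  Iteration 2: STORE, CMP (2 ops)
  Iteration 3: STORE, CMP (2 ops)
  Iteration 4: STORE, CMP (2 ops)
  Iteration 5: STORE, CMP (2 ops)
Total: 5 iterations * 2 ops/iter = 10 operations

10


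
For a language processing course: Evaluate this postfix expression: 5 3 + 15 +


Processing tokens left to right:
Push 5, Push 3
Pop 5 and 3, compute 5 + 3 = 8, push 8
Push 15
Pop 8 and 15, compute 8 + 15 = 23, push 23
Stack result: 23

23


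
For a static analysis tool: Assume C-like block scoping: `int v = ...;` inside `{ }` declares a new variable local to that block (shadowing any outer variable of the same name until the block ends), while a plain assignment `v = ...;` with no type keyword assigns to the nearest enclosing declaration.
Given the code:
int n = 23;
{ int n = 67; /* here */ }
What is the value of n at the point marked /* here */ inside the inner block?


Analyzing scoping rules:
Outer scope: declares n = 23
Inner block: 'int n = 67;' declares a NEW n that shadows the outer one
Inside the block the inner declaration is in scope -> 67
Result: 67

67


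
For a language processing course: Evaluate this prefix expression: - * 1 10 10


Parsing prefix expression: - * 1 10 10
Step 1: Innermost operation '* 1 10'
  1 * 10 = 10
Step 2: Outer operation '- [10] 10'
  10 - 10 = 0

0


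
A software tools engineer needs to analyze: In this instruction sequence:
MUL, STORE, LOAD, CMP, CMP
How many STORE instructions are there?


Scanning instruction sequence for STORE:
  Position 1: MUL
  Position 2: STORE <- MATCH
  Position 3: LOAD
  Position 4: CMP
  Position 5: CMP
Matches at positions: [2]
Total STORE count: 1

1


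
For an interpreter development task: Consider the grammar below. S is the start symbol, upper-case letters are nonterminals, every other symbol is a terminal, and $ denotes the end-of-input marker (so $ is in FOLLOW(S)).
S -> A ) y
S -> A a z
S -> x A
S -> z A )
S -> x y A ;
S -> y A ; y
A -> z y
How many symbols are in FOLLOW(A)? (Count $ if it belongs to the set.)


S is the start symbol and does not occur in any rule body, so FOLLOW(S) = {$}.
Examining every occurrence of A in a rule body:
  S -> A ) y : A is followed by terminal ')' -> add ')'
  S -> A a z : A is followed by terminal 'a' -> add 'a'
  S -> x A : A is at the right end -> add FOLLOW(S) = {$}
  S -> z A ) : A is followed by terminal ')' -> add ')' (already in the set)
  S -> x y A ; : A is followed by terminal ';' -> add ';'
  S -> y A ; y : A is followed by terminal ';' -> add ';' (already in the set)
  A -> z y : A does not occur in the body -> contributes nothing
FOLLOW(A) = {), ;, a, $}
Count: 4

4


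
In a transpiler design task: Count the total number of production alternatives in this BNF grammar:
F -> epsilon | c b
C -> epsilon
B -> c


Counting alternatives per rule:
  F: 2 alternative(s)
  C: 1 alternative(s)
  B: 1 alternative(s)
Sum: 2 + 1 + 1 = 4

4


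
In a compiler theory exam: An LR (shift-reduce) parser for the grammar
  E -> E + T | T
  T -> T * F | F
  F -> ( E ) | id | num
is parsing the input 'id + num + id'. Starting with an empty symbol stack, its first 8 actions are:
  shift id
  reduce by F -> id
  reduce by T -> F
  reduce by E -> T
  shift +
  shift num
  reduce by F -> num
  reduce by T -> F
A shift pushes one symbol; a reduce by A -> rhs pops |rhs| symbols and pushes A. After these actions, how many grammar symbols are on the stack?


Tracking the symbol stack through each action:
  Action 1: shift 'id' : push -> stack = [id] (size 1)
  Action 2: reduce by F -> id : pop 1, push F -> stack = [F] (size 1)
  Action 3: reduce by T -> F : pop 1, push T -> stack = [T] (size 1)
  Action 4: reduce by E -> T : pop 1, push E -> stack = [E] (size 1)
  Action 5: shift '+' : push -> stack = [E, +] (size 2)
  Action 6: shift 'num' : push -> stack = [E, +, num] (size 3)
  Action 7: reduce by F -> num : pop 1, push F -> stack = [E, +, F] (size 3)
  Action 8: reduce by T -> F : pop 1, push T -> stack = [E, +, T] (size 3)
Final stack size: 3

3


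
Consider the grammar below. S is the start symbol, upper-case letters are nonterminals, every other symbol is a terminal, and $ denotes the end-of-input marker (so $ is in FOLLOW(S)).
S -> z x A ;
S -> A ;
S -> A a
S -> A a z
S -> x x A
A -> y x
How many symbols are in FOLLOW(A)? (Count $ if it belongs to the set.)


S is the start symbol and does not occur in any rule body, so FOLLOW(S) = {$}.
Examining every occurrence of A in a rule body:
  S -> z x A ; : A is followed by terminal ';' -> add ';'
  S -> A ; : A is followed by terminal ';' -> add ';' (already in the set)
  S -> A a : A is followed by terminal 'a' -> add 'a'
  S -> A a z : A is followed by terminal 'a' -> add 'a' (already in the set)
  S -> x x A : A is at the right end -> add FOLLOW(S) = {$}
  A -> y x : A does not occur in the body -> contributes nothing
FOLLOW(A) = {;, a, $}
Count: 3

3


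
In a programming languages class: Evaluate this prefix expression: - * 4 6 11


Parsing prefix expression: - * 4 6 11
Step 1: Innermost operation '* 4 6'
  4 * 6 = 24
Step 2: Outer operation '- [24] 11'
  24 - 11 = 13

13


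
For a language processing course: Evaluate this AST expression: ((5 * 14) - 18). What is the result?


Expression: ((5 * 14) - 18)
Evaluating step by step:
  5 * 14 = 70
  70 - 18 = 52
Result: 52

52


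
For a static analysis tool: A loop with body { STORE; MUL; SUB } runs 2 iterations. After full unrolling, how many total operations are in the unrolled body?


Loop body operations: STORE, MUL, SUB (3 ops per iteration)
Unrolling 2 iterations:
  Iteration 1: STORE, MUL, SUB (3 ops)
  Iteration 2: STORE, MUL, SUB (3 ops)
Total: 2 iterations * 3 ops/iter = 6 operations

6


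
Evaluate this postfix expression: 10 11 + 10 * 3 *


Processing tokens left to right:
Push 10, Push 11
Pop 10 and 11, compute 10 + 11 = 21, push 21
Push 10
Pop 21 and 10, compute 21 * 10 = 210, push 210
Push 3
Pop 210 and 3, compute 210 * 3 = 630, push 630
Stack result: 630

630


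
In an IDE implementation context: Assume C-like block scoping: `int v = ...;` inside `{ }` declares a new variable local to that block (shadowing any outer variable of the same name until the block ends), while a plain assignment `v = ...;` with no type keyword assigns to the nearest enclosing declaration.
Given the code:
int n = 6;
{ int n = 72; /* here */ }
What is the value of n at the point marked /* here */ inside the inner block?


Analyzing scoping rules:
Outer scope: declares n = 6
Inner block: 'int n = 72;' declares a NEW n that shadows the outer one
Inside the block the inner declaration is in scope -> 72
Result: 72

72


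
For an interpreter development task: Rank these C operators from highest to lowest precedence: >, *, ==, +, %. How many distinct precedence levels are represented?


Looking up precedence for each operator:
  > -> precedence 4
  * -> precedence 6
  == -> precedence 3
  + -> precedence 5
  % -> precedence 6
Sorted highest to lowest: *, %, +, >, ==
Distinct precedence values: [6, 5, 4, 3]
Number of distinct levels: 4

4


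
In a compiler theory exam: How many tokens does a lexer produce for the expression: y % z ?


Scanning 'y % z'
Token 1: 'y' -> identifier
Token 2: '%' -> operator
Token 3: 'z' -> identifier
Total tokens: 3

3


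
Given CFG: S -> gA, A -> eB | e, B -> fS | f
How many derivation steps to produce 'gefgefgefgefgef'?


Grammar: S -> gA, A -> eB | e, B -> fS | f
Deriving 'gefgefgefgefgef':
Step 1: S -> gA => gA
Step 2: A -> eB => geB
Step 3: B -> fS => gefS
Step 4: S -> gA => gefgA
Step 5: A -> eB => gefgeB
Step 6: B -> fS => gefgefS
Step 7: S -> gA => gefgefgA
Step 8: A -> eB => gefgefgeB
Step 9: B -> fS => gefgefgefS
Step 10: S -> gA => gefgefgefgA
Step 11: A -> eB => gefgefgefgeB
Step 12: B -> fS => gefgefgefgefS
Step 13: S -> gA => gefgefgefgefgA
Step 14: A -> eB => gefgefgefgefgeB
Step 15: B -> f => gefgefgefgefgef
Total derivation steps: 15

15


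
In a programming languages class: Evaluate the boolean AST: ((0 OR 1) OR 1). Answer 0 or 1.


Step 1: Evaluate inner node
  0 OR 1 = 1
Step 2: Evaluate root node
  1 OR 1 = 1

1


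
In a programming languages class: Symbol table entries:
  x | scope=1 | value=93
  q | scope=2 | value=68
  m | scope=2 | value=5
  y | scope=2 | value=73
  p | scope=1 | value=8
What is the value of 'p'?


Searching symbol table for 'p':
  x | scope=1 | value=93
  q | scope=2 | value=68
  m | scope=2 | value=5
  y | scope=2 | value=73
  p | scope=1 | value=8 <- MATCH
Found 'p' at scope 1 with value 8

8


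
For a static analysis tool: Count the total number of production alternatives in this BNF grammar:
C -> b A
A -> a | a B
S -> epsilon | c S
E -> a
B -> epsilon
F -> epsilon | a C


Counting alternatives per rule:
  C: 1 alternative(s)
  A: 2 alternative(s)
  S: 2 alternative(s)
  E: 1 alternative(s)
  B: 1 alternative(s)
  F: 2 alternative(s)
Sum: 1 + 2 + 2 + 1 + 1 + 2 = 9

9


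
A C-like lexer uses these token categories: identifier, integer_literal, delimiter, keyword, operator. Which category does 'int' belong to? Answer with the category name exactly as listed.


Token: 'int'
Checking categories:
  identifier: no
  integer_literal: no
  operator: no
  keyword: YES
  delimiter: no
Category: keyword

keyword


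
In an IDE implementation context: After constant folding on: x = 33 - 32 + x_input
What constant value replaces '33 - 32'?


Identifying constant sub-expression:
  Original: x = 33 - 32 + x_input
  33 and 32 are both compile-time constants
  Evaluating: 33 - 32 = 1
  After folding: x = 1 + x_input

1


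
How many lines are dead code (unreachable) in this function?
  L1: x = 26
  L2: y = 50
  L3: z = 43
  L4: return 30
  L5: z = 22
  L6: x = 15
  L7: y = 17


Analyzing control flow:
  L1: reachable (before return)
  L2: reachable (before return)
  L3: reachable (before return)
  L4: reachable (return statement)
  L5: DEAD (after return at L4)
  L6: DEAD (after return at L4)
  L7: DEAD (after return at L4)
Return at L4, total lines = 7
Dead lines: L5 through L7
Count: 3

3


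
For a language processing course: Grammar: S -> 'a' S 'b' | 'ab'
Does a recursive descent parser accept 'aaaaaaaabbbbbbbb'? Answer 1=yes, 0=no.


Grammar accepts strings of the form a^n b^n (n >= 1)
Word: 'aaaaaaaabbbbbbbb'
Counting: 8 a's and 8 b's
Check: 8 == 8? Yes
Derivation (S -> aSb applied 7 time(s), then S -> ab): S => aSb => aaSbb => aaaSbbb => aaaaSbbbb => aaaaaSbbbbb => aaaaaaSbbbbbb => aaaaaaaSbbbbbbb => aaaaaaaabbbbbbbb
Accepted

1


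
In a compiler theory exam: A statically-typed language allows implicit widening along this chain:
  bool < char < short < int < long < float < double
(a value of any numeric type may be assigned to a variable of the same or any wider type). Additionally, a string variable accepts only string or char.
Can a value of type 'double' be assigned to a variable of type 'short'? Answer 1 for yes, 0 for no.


Target variable type: short
Source value type: double
Numeric ranks: double=6, short=2
Widening allowed iff rank(source) <= rank(target): 6 <= 2? No
Result: 0

0


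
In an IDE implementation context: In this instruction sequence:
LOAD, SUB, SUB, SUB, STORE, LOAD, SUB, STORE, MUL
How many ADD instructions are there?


Scanning instruction sequence for ADD:
  Position 1: LOAD
  Position 2: SUB
  Position 3: SUB
  Position 4: SUB
  Position 5: STORE
  Position 6: LOAD
  Position 7: SUB
  Position 8: STORE
  Position 9: MUL
Matches at positions: []
Total ADD count: 0

0


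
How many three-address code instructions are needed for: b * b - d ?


Expression: b * b - d
Generating three-address code (respecting * over +/- precedence):
  Instruction 1: t1 = b * b
  Instruction 2: t2 = t1 - d
Total instructions: 2

2


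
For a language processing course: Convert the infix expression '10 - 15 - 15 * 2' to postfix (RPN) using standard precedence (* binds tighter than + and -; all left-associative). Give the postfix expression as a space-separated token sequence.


Applying the shunting-yard algorithm:
  Operand 10 -> output
  Push '-' onto operator stack -> op-stack: [-]
  Operand 15 -> output
  See '-' (prec 1); top '-' (prec 1) >= it -> pop '-' to output
  Push '-' onto operator stack -> op-stack: [-]
  Operand 15 -> output
  Push '*' onto operator stack -> op-stack: [-, *]
  Operand 2 -> output
  End of input: pop '*' to output
  End of input: pop '-' to output
Postfix result: 10 15 - 15 2 * -

10 15 - 15 2 * -


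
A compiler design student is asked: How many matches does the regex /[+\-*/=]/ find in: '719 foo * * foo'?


Pattern: /[+\-*/=]/ (operators)
Input: '719 foo * * foo'
Scanning for matches:
  Match 1: '*'
  Match 2: '*'
Total matches: 2

2


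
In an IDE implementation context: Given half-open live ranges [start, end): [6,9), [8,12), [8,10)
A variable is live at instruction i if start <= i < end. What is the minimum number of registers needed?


Live ranges:
  Var0: [6, 9)
  Var1: [8, 12)
  Var2: [8, 10)
Sweep-line events (position, delta, active):
  pos=6 start -> active=1
  pos=8 start -> active=2
  pos=8 start -> active=3
  pos=9 end -> active=2
  pos=10 end -> active=1
  pos=12 end -> active=0
Maximum simultaneous active: 3
Minimum registers needed: 3

3


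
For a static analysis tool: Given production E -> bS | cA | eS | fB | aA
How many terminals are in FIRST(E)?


Production: E -> bS | cA | eS | fB | aA
Examining each alternative for leading terminals:
  E -> bS : first terminal = 'b'
  E -> cA : first terminal = 'c'
  E -> eS : first terminal = 'e'
  E -> fB : first terminal = 'f'
  E -> aA : first terminal = 'a'
FIRST(E) = {a, b, c, e, f}
Count: 5

5


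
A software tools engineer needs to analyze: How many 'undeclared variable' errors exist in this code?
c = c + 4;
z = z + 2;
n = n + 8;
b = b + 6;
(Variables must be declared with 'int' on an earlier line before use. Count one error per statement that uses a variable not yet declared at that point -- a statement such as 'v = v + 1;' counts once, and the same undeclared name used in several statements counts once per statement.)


Scanning code line by line:
  Line 1: use 'c' -> ERROR (undeclared)
  Line 2: use 'z' -> ERROR (undeclared)
  Line 3: use 'n' -> ERROR (undeclared)
  Line 4: use 'b' -> ERROR (undeclared)
Total undeclared variable errors: 4

4


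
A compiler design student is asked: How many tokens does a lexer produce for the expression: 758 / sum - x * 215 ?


Scanning '758 / sum - x * 215'
Token 1: '758' -> integer_literal
Token 2: '/' -> operator
Token 3: 'sum' -> identifier
Token 4: '-' -> operator
Token 5: 'x' -> identifier
Token 6: '*' -> operator
Token 7: '215' -> integer_literal
Total tokens: 7

7


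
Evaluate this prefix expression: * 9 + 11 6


Parsing prefix expression: * 9 + 11 6
Step 1: Innermost operation '+ 11 6'
  11 + 6 = 17
Step 2: Outer operation '* 9 [17]'
  9 * 17 = 153

153


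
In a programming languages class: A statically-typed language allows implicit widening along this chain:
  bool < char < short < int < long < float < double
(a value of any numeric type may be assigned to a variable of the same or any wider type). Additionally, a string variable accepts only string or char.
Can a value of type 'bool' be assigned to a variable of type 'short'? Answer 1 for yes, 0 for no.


Target variable type: short
Source value type: bool
Numeric ranks: bool=0, short=2
Widening allowed iff rank(source) <= rank(target): 0 <= 2? Yes
Result: 1

1


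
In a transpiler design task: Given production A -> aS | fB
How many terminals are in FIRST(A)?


Production: A -> aS | fB
Examining each alternative for leading terminals:
  A -> aS : first terminal = 'a'
  A -> fB : first terminal = 'f'
FIRST(A) = {a, f}
Count: 2

2


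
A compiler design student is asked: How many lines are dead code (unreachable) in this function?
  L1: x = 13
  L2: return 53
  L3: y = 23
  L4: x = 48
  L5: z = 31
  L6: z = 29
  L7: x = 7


Analyzing control flow:
  L1: reachable (before return)
  L2: reachable (return statement)
  L3: DEAD (after return at L2)
  L4: DEAD (after return at L2)
  L5: DEAD (after return at L2)
  L6: DEAD (after return at L2)
  L7: DEAD (after return at L2)
Return at L2, total lines = 7
Dead lines: L3 through L7
Count: 5

5


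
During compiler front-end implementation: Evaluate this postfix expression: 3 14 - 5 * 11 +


Processing tokens left to right:
Push 3, Push 14
Pop 3 and 14, compute 3 - 14 = -11, push -11
Push 5
Pop -11 and 5, compute -11 * 5 = -55, push -55
Push 11
Pop -55 and 11, compute -55 + 11 = -44, push -44
Stack result: -44

-44


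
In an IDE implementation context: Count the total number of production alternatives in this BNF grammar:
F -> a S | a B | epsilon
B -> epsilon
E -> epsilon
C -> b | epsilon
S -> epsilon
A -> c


Counting alternatives per rule:
  F: 3 alternative(s)
  B: 1 alternative(s)
  E: 1 alternative(s)
  C: 2 alternative(s)
  S: 1 alternative(s)
  A: 1 alternative(s)
Sum: 3 + 1 + 1 + 2 + 1 + 1 = 9

9


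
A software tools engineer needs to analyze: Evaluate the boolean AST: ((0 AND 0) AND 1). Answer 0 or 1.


Step 1: Evaluate inner node
  0 AND 0 = 0
Step 2: Evaluate root node
  0 AND 1 = 0

0


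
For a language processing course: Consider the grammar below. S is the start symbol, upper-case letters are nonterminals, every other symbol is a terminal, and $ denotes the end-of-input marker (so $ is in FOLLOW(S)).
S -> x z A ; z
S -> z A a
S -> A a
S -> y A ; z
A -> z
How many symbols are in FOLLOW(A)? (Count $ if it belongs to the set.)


S is the start symbol and does not occur in any rule body, so FOLLOW(S) = {$}.
Examining every occurrence of A in a rule body:
  S -> x z A ; z : A is followed by terminal ';' -> add ';'
  S -> z A a : A is followed by terminal 'a' -> add 'a'
  S -> A a : A is followed by terminal 'a' -> add 'a' (already in the set)
  S -> y A ; z : A is followed by terminal ';' -> add ';' (already in the set)
  A -> z : A does not occur in the body -> contributes nothing
FOLLOW(A) = {;, a}
Count: 2

2


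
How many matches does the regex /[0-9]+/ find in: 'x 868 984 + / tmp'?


Pattern: /[0-9]+/ (int literals)
Input: 'x 868 984 + / tmp'
Scanning for matches:
  Match 1: '868'
  Match 2: '984'
Total matches: 2

2


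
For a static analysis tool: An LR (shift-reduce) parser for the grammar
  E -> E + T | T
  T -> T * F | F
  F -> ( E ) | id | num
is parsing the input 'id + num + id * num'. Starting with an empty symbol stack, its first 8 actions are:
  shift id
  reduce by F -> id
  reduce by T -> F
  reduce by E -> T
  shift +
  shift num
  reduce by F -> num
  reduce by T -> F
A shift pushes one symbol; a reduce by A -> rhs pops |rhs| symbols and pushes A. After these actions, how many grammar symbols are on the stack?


Tracking the symbol stack through each action:
  Action 1: shift 'id' : push -> stack = [id] (size 1)
  Action 2: reduce by F -> id : pop 1, push F -> stack = [F] (size 1)
  Action 3: reduce by T -> F : pop 1, push T -> stack = [T] (size 1)
  Action 4: reduce by E -> T : pop 1, push E -> stack = [E] (size 1)
  Action 5: shift '+' : push -> stack = [E, +] (size 2)
  Action 6: shift 'num' : push -> stack = [E, +, num] (size 3)
  Action 7: reduce by F -> num : pop 1, push F -> stack = [E, +, F] (size 3)
  Action 8: reduce by T -> F : pop 1, push T -> stack = [E, +, T] (size 3)
Final stack size: 3

3


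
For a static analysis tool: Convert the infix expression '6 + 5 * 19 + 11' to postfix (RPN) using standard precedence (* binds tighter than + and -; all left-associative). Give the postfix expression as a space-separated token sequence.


Applying the shunting-yard algorithm:
  Operand 6 -> output
  Push '+' onto operator stack -> op-stack: [+]
  Operand 5 -> output
  Push '*' onto operator stack -> op-stack: [+, *]
  Operand 19 -> output
  See '+' (prec 1); top '*' (prec 2) >= it -> pop '*' to output
  See '+' (prec 1); top '+' (prec 1) >= it -> pop '+' to output
  Push '+' onto operator stack -> op-stack: [+]
  Operand 11 -> output
  End of input: pop '+' to output
Postfix result: 6 5 19 * + 11 +

6 5 19 * + 11 +


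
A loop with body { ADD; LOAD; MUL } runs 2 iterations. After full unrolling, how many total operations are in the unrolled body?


Loop body operations: ADD, LOAD, MUL (3 ops per iteration)
Unrolling 2 iterations:
  Iteration 1: ADD, LOAD, MUL (3 ops)
  Iteration 2: ADD, LOAD, MUL (3 ops)
Total: 2 iterations * 3 ops/iter = 6 operations

6


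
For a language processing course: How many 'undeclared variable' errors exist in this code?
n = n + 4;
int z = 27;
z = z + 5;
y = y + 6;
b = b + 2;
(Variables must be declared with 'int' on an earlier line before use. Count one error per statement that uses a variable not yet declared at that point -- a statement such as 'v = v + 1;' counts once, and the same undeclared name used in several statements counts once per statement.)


Scanning code line by line:
  Line 1: use 'n' -> ERROR (undeclared)
  Line 2: declare 'z' -> declared = ['z']
  Line 3: use 'z' -> OK (declared)
  Line 4: use 'y' -> ERROR (undeclared)
  Line 5: use 'b' -> ERROR (undeclared)
Total undeclared variable errors: 3

3


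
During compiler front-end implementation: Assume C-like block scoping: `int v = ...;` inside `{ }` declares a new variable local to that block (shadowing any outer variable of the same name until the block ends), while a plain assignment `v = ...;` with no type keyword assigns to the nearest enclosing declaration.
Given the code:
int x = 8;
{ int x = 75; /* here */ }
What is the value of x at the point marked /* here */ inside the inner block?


Analyzing scoping rules:
Outer scope: declares x = 8
Inner block: 'int x = 75;' declares a NEW x that shadows the outer one
Inside the block the inner declaration is in scope -> 75
Result: 75

75


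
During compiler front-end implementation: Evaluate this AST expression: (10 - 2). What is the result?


Expression: (10 - 2)
Evaluating step by step:
  10 - 2 = 8
Result: 8

8


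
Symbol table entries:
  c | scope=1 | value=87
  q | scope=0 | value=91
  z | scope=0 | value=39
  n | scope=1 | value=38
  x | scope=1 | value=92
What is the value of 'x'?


Searching symbol table for 'x':
  c | scope=1 | value=87
  q | scope=0 | value=91
  z | scope=0 | value=39
  n | scope=1 | value=38
  x | scope=1 | value=92 <- MATCH
Found 'x' at scope 1 with value 92

92


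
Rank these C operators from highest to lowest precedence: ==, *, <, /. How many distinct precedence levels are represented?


Looking up precedence for each operator:
  == -> precedence 3
  * -> precedence 6
  < -> precedence 4
  / -> precedence 6
Sorted highest to lowest: *, /, <, ==
Distinct precedence values: [6, 4, 3]
Number of distinct levels: 3

3


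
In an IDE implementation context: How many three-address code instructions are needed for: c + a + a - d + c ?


Expression: c + a + a - d + c
Generating three-address code (respecting * over +/- precedence):
  Instruction 1: t1 = c + a
  Instruction 2: t2 = t1 + a
  Instruction 3: t3 = t2 - d
  Instruction 4: t4 = t3 + c
Total instructions: 4

4


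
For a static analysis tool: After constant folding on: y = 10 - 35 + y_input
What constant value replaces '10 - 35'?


Identifying constant sub-expression:
  Original: y = 10 - 35 + y_input
  10 and 35 are both compile-time constants
  Evaluating: 10 - 35 = -25
  After folding: y = -25 + y_input

-25


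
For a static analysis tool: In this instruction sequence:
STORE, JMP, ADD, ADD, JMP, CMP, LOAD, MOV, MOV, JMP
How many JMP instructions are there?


Scanning instruction sequence for JMP:
  Position 1: STORE
  Position 2: JMP <- MATCH
  Position 3: ADD
  Position 4: ADD
  Position 5: JMP <- MATCH
  Position 6: CMP
  Position 7: LOAD
  Position 8: MOV
  Position 9: MOV
  Position 10: JMP <- MATCH
Matches at positions: [2, 5, 10]
Total JMP count: 3

3


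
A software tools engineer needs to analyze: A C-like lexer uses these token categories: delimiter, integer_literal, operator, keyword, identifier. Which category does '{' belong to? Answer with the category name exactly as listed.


Token: '{'
Checking categories:
  identifier: no
  integer_literal: no
  operator: no
  keyword: no
  delimiter: YES
Category: delimiter

delimiter


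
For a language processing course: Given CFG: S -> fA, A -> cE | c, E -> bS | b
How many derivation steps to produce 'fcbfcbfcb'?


Grammar: S -> fA, A -> cE | c, E -> bS | b
Deriving 'fcbfcbfcb':
Step 1: S -> fA => fA
Step 2: A -> cE => fcE
Step 3: E -> bS => fcbS
Step 4: S -> fA => fcbfA
Step 5: A -> cE => fcbfcE
Step 6: E -> bS => fcbfcbS
Step 7: S -> fA => fcbfcbfA
Step 8: A -> cE => fcbfcbfcE
Step 9: E -> b => fcbfcbfcb
Total derivation steps: 9

9


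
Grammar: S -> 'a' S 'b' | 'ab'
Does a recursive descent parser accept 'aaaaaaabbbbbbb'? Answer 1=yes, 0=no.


Grammar accepts strings of the form a^n b^n (n >= 1)
Word: 'aaaaaaabbbbbbb'
Counting: 7 a's and 7 b's
Check: 7 == 7? Yes
Derivation (S -> aSb applied 6 time(s), then S -> ab): S => aSb => aaSbb => aaaSbbb => aaaaSbbbb => aaaaaSbbbbb => aaaaaaSbbbbbb => aaaaaaabbbbbbb
Accepted

1


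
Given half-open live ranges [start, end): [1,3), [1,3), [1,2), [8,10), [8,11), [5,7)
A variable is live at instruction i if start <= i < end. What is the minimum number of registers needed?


Live ranges:
  Var0: [1, 3)
  Var1: [1, 3)
  Var2: [1, 2)
  Var3: [8, 10)
  Var4: [8, 11)
  Var5: [5, 7)
Sweep-line events (position, delta, active):
  pos=1 start -> active=1
  pos=1 start -> active=2
  pos=1 start -> active=3
  pos=2 end -> active=2
  pos=3 end -> active=1
  pos=3 end -> active=0
  pos=5 start -> active=1
  pos=7 end -> active=0
  pos=8 start -> active=1
  pos=8 start -> active=2
  pos=10 end -> active=1
  pos=11 end -> active=0
Maximum simultaneous active: 3
Minimum registers needed: 3

3


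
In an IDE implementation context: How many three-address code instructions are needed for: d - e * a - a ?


Expression: d - e * a - a
Generating three-address code (respecting * over +/- precedence):
  Instruction 1: t1 = e * a
  Instruction 2: t2 = d - t1
  Instruction 3: t3 = t2 - a
Total instructions: 3

3


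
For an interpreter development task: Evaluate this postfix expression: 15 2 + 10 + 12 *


Processing tokens left to right:
Push 15, Push 2
Pop 15 and 2, compute 15 + 2 = 17, push 17
Push 10
Pop 17 and 10, compute 17 + 10 = 27, push 27
Push 12
Pop 27 and 12, compute 27 * 12 = 324, push 324
Stack result: 324

324


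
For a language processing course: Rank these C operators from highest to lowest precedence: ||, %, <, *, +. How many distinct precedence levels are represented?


Looking up precedence for each operator:
  || -> precedence 1
  % -> precedence 6
  < -> precedence 4
  * -> precedence 6
  + -> precedence 5
Sorted highest to lowest: %, *, +, <, ||
Distinct precedence values: [6, 5, 4, 1]
Number of distinct levels: 4

4


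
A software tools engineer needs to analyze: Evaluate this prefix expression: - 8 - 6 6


Parsing prefix expression: - 8 - 6 6
Step 1: Innermost operation '- 6 6'
  6 - 6 = 0
Step 2: Outer operation '- 8 [0]'
  8 - 0 = 8

8


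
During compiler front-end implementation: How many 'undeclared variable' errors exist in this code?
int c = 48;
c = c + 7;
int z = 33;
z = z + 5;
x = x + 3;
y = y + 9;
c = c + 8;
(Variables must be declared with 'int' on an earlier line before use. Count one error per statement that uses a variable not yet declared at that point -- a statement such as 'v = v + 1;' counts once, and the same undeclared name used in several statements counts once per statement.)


Scanning code line by line:
  Line 1: declare 'c' -> declared = ['c']
  Line 2: use 'c' -> OK (declared)
  Line 3: declare 'z' -> declared = ['c', 'z']
  Line 4: use 'z' -> OK (declared)
  Line 5: use 'x' -> ERROR (undeclared)
  Line 6: use 'y' -> ERROR (undeclared)
  Line 7: use 'c' -> OK (declared)
Total undeclared variable errors: 2

2
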